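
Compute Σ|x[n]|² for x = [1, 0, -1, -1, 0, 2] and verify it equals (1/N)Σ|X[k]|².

Time domain:
Σ|x[n]|² = |1|² + |0|² + |-1|² + |-1|² + |0|² + |2|² = 7.0000

Frequency domain:
(1/6)Σ|X[k]|² = (1/6)(|1|² + |3.5000+2.5981i|² + |-0.5000+0.8660i|² + |-1|² + |-0.5000-0.8660i|² + |3.5000-2.5981i|²) = (1/6)·42.0000 = 7.0000

Both sides agree, confirming Parseval's theorem.

Σ|x[n]|² = (1/N)Σ|X[k]|² = 7.0000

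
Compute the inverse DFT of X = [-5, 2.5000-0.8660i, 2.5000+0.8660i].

x[n] = (1/3) Σ(k=0 to 2) X[k] · e^(2πikn/3)

Computing each x[n]:
x[0] = 0
x[1] = -2
x[2] = -3

x = [0, -2, -3]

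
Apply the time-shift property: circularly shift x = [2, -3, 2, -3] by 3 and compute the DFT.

Time shift by 3: X_shifted[k] = ω_4^(3k) · X[k]
Shifted x = [-3, 2, -3, 2]

DFT(x[n-3]) = [-2, 0, -10, 0]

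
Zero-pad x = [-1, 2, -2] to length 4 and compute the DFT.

Original 3-point DFT: [-1, -1.0000-3.4641i, -1.0000+3.4641i]
Zero-padded 4-point DFT provides frequency interpolation.

DFT_4([x, 0, ...]) = [-1, 1-2i, -5, 1+2i]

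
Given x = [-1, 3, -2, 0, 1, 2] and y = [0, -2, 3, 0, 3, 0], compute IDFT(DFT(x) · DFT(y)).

(x ⊛ y)[n] = Σ(m=0 to 5) x[m] · y[(n-m) mod 6]

Computing each output sample:
(x ⊛ y)[0] = -7
(x ⊛ y)[1] = 8
(x ⊛ y)[2] = -6
(x ⊛ y)[3] = 19
(x ⊛ y)[4] = -9
(x ⊛ y)[5] = 7

x ⊛ y = [-7, 8, -6, 19, -9, 7]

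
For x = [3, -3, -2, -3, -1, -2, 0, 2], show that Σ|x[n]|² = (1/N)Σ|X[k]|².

Time domain:
Σ|x[n]|² = |3|² + |-3|² + |-2|² + |-3|² + |-1|² + |-2|² + |0|² + |2|² = 40.0000

Frequency domain:
(1/8)Σ|X[k]|² = (1/8)(|-6|² + |6.8284+6.2426i|² + |4+4i|² + |1.1716+2.2426i|² + |6|² + |1.1716-2.2426i|² + |4-4i|² + |6.8284-6.2426i|²) = (1/8)·320.0000 = 40.0000

Both sides agree, confirming Parseval's theorem.

Σ|x[n]|² = (1/N)Σ|X[k]|² = 40.0000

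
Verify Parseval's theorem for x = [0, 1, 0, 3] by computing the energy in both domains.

Time domain:
Σ|x[n]|² = |0|² + |1|² + |0|² + |3|² = 10.0000

Frequency domain:
(1/4)Σ|X[k]|² = (1/4)(|4|² + |2i|² + |-4|² + |-2i|²) = (1/4)·40.0000 = 10.0000

Both sides agree, confirming Parseval's theorem.

Σ|x[n]|² = (1/N)Σ|X[k]|² = 10.0000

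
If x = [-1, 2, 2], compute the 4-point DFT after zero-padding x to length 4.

Original 3-point DFT: [3, -3, -3]
Zero-padded 4-point DFT provides frequency interpolation.

DFT_4([x, 0, ...]) = [3, -3-2i, -1, -3+2i]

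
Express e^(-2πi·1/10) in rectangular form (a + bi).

ω_10^1 = e^(-2πi·1/10)
= cos(-2π·1/10) + i·sin(-2π·1/10)
= cos(-2π/10) + i·sin(-2π/10)

ω_10^1 = cos(-2π/10) + i·sin(-2π/10) = 0.8090-0.5878i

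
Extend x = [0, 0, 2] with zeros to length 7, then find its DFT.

Original 3-point DFT: [2, -1.0000+1.7321i, -1.0000-1.7321i]
Zero-padded 7-point DFT provides frequency interpolation.

DFT_7([x, 0, ...]) = [2, -0.4450-1.9499i, -1.8019+0.8678i, 1.2470+1.5637i, 1.2470-1.5637i, -1.8019-0.8678i, -0.4450+1.9499i]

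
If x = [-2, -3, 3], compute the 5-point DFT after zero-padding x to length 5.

Original 3-point DFT: [-2, -2.0000+5.1962i, -2.0000-5.1962i]
Zero-padded 5-point DFT provides frequency interpolation.

DFT_5([x, 0, ...]) = [-2, -5.3541+1.0898i, 1.3541+4.6165i, 1.3541-4.6165i, -5.3541-1.0898i]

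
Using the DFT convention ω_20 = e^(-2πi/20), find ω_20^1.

ω_20^1 = e^(-2πi·1/20)
= cos(-2π·1/20) + i·sin(-2π·1/20)
= cos(-2π/20) + i·sin(-2π/20)

ω_20^1 = cos(-2π/20) + i·sin(-2π/20) = 0.9511-0.3090i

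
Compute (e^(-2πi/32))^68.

Since ω_32^32 = 1, powers reduce modulo 32.
68 mod 32 = 4
So ω_32^68 = ω_32^4 = e^(-2πi·4/32)

ω_32^68 = ω_32^4 = 0.7071-0.7071i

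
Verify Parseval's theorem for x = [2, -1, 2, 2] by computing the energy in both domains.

Time domain:
Σ|x[n]|² = |2|² + |-1|² + |2|² + |2|² = 13.0000

Frequency domain:
(1/4)Σ|X[k]|² = (1/4)(|5|² + |3i|² + |3|² + |-3i|²) = (1/4)·52.0000 = 13.0000

Both sides agree, confirming Parseval's theorem.

Σ|x[n]|² = (1/N)Σ|X[k]|² = 13.0000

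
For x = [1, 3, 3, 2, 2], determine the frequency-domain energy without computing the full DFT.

Parseval: Σ|x[n]|² = (1/N)Σ|X[k]|², so Σ|X[k]|² = N·Σ|x[n]|² = 5·27.0000

Σ|X[k]|² = N·Σ|x[n]|² = 5·27.0000 = 135.0000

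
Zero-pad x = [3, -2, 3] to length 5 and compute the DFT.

Original 3-point DFT: [4, 2.5000+4.3301i, 2.5000-4.3301i]
Zero-padded 5-point DFT provides frequency interpolation.

DFT_5([x, 0, ...]) = [4, -0.0451+0.1388i, 5.5451+4.0287i, 5.5451-4.0287i, -0.0451-0.1388i]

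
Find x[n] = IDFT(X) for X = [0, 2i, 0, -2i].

x[n] = (1/4) Σ(k=0 to 3) X[k] · e^(2πikn/4)

Computing each x[n]:
x[0] = 0
x[1] = -1
x[2] = 0
x[3] = 1

x = [0, -1, 0, 1]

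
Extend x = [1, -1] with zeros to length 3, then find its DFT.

Original 2-point DFT: [0, 2]
Zero-padded 3-point DFT provides frequency interpolation.

DFT_3([x, 0, ...]) = [0, 1.5000+0.8660i, 1.5000-0.8660i]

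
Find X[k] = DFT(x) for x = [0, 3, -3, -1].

X[k] = Σ(n=0 to 3) x[n] · ω_4^(nk)
where ω_4 = e^(-2πi/4)

Computing each X[k]:
X[0] = -1
X[1] = 3-4i
X[2] = -5
X[3] = 3+4i

X = [-1, 3-4i, -5, 3+4i]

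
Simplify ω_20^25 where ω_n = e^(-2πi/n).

Since ω_20^20 = 1, powers reduce modulo 20.
25 mod 20 = 5
So ω_20^25 = ω_20^5 = e^(-2πi·5/20)

ω_20^25 = ω_20^5 = -1i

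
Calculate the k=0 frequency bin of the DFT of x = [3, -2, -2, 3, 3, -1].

X[0] = Σ(n=0 to 5) x[n] · ω_6^0 = Σ x[n]
= (3) + (-2) + (-2) + (3) + (3) + (-1)

X[0] = 4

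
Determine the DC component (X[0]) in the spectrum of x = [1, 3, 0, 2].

X[0] = Σ(n=0 to 3) x[n] · ω_4^0 = Σ x[n]
= (1) + (3) + (0) + (2)

X[0] = 6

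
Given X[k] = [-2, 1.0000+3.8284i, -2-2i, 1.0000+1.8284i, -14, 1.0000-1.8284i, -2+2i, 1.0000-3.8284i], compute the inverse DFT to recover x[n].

x[n] = (1/8) Σ(k=0 to 7) X[k] · e^(2πikn/8)

Computing each x[n]:
x[0] = -2
x[1] = 1
x[2] = -2
x[3] = 0
x[4] = -3
x[5] = 3
x[6] = -1
x[7] = 2

x = [-2, 1, -2, 0, -3, 3, -1, 2]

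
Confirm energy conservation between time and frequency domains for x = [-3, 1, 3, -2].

Time domain:
Σ|x[n]|² = |-3|² + |1|² + |3|² + |-2|² = 23.0000

Frequency domain:
(1/4)Σ|X[k]|² = (1/4)(|-1|² + |-6-3i|² + |1|² + |-6+3i|²) = (1/4)·92.0000 = 23.0000

Both sides agree, confirming Parseval's theorem.

Σ|x[n]|² = (1/N)Σ|X[k]|² = 23.0000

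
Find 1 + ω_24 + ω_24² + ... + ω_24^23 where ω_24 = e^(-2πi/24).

Sum of all nth roots of unity equals 0 for n > 1 (geometric series with r ≠ 1).

0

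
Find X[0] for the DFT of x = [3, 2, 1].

X[0] = Σ(n=0 to 2) x[n] · ω_3^0 = Σ x[n]
= (3) + (2) + (1)

X[0] = 6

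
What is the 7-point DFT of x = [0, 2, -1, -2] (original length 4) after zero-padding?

Original 4-point DFT: [-1, 1-4i, -1, 1+4i]
Zero-padded 7-point DFT provides frequency interpolation.

DFT_7([x, 0, ...]) = [-1, 3.2714+0.2790i, -0.7911-3.9474i, -1.9804+0.3003i, -1.9804-0.3003i, -0.7911+3.9474i, 3.2714-0.2790i]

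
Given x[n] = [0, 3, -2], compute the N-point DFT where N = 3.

X[k] = Σ(n=0 to 2) x[n] · ω_3^(nk)
where ω_3 = e^(-2πi/3)

Computing each X[k]:
X[0] = 1
X[1] = -0.5000-4.3301i
X[2] = -0.5000+4.3301i

X = [1, -0.5000-4.3301i, -0.5000+4.3301i]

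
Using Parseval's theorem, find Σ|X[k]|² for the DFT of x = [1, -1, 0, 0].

Parseval: Σ|x[n]|² = (1/N)Σ|X[k]|², so Σ|X[k]|² = N·Σ|x[n]|² = 4·2.0000

Σ|X[k]|² = N·Σ|x[n]|² = 4·2.0000 = 8.0000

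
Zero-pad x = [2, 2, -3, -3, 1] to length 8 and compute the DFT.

Original 5-point DFT: [-1, 7.7812-0.9511i, -2.2812-0.5878i, -2.2812+0.5878i, 7.7812+0.9511i]
Zero-padded 8-point DFT provides frequency interpolation.

DFT_8([x, 0, ...]) = [-1, 4.5355+3.7071i, 6-5i, -2.5355-2.2929i, 1, -2.5355+2.2929i, 6+5i, 4.5355-3.7071i]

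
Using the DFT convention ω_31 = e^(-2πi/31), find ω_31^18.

ω_31^18 = e^(-2πi·18/31)
= cos(-2π·18/31) + i·sin(-2π·18/31)
= cos(-36π/31) + i·sin(-36π/31)

ω_31^18 = cos(-36π/31) + i·sin(-36π/31) = -0.8743+0.4853i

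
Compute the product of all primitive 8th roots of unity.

The primitive 8th roots of unity are ω_8^k for k coprime to 8: k ∈ {1, 3, 5, 7}
Their product equals the constant term of the cyclotomic polynomial Φ_8(x) up to sign.
For n ≥ 3, the product of all primitive nth roots of unity is 1. (For n=1 it is 1; for n=2 it is -1.)

1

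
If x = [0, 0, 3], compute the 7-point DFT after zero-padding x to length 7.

Original 3-point DFT: [3, -1.5000+2.5981i, -1.5000-2.5981i]
Zero-padded 7-point DFT provides frequency interpolation.

DFT_7([x, 0, ...]) = [3, -0.6676-2.9248i, -2.7029+1.3017i, 1.8705+2.3455i, 1.8705-2.3455i, -2.7029-1.3017i, -0.6676+2.9248i]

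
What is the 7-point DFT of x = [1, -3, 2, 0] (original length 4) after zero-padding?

Original 4-point DFT: [0, -1+3i, 6, -1-3i]
Zero-padded 7-point DFT provides frequency interpolation.

DFT_7([x, 0, ...]) = [0, -1.3155+0.3956i, -0.1344+3.7926i, 4.9499+2.8653i, 4.9499-2.8653i, -0.1344-3.7926i, -1.3155-0.3956i]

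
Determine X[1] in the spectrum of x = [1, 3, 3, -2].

X[1] = Σ(n=0 to 3) x[n] · ω_4^(1n) where ω_4 = e^(-2πi/4)
= (1)·ω_4^0 + (3)·ω_4^1 + (3)·ω_4^2 + (-2)·ω_4^3

X[1] = -2-5i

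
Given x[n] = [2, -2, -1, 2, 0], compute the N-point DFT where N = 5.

X[k] = Σ(n=0 to 4) x[n] · ω_5^(nk)
where ω_5 = e^(-2πi/5)

Computing each X[k]:
X[0] = 1
X[1] = 0.5729+3.6655i
X[2] = 3.9271-1.6776i
X[3] = 3.9271+1.6776i
X[4] = 0.5729-3.6655i

X = [1, 0.5729+3.6655i, 3.9271-1.6776i, 3.9271+1.6776i, 0.5729-3.6655i]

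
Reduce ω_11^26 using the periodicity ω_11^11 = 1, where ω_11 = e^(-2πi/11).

Since ω_11^11 = 1, powers reduce modulo 11.
26 mod 11 = 4
So ω_11^26 = ω_11^4 = e^(-2πi·4/11)

ω_11^26 = ω_11^4 = -0.6549-0.7557i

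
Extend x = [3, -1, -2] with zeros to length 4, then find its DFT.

Original 3-point DFT: [0, 4.5000-0.8660i, 4.5000+0.8660i]
Zero-padded 4-point DFT provides frequency interpolation.

DFT_4([x, 0, ...]) = [0, 5+1i, 2, 5-1i]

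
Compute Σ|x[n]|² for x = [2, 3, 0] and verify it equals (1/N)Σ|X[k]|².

Time domain:
Σ|x[n]|² = |2|² + |3|² + |0|² = 13.0000

Frequency domain:
(1/3)Σ|X[k]|² = (1/3)(|5|² + |0.5000-2.5981i|² + |0.5000+2.5981i|²) = (1/3)·39.0000 = 13.0000

Both sides agree, confirming Parseval's theorem.

Σ|x[n]|² = (1/N)Σ|X[k]|² = 13.0000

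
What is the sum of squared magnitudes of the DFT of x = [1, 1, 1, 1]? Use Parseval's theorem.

Parseval: Σ|x[n]|² = (1/N)Σ|X[k]|², so Σ|X[k]|² = N·Σ|x[n]|² = 4·4.0000

Σ|X[k]|² = N·Σ|x[n]|² = 4·4.0000 = 16.0000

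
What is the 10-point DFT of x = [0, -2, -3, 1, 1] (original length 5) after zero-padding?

Original 5-point DFT: [-3, 1.3090+5.2043i, 0.1910-2.0409i, 0.1910+2.0409i, 1.3090-5.2043i]
Zero-padded 10-point DFT provides frequency interpolation.

DFT_10([x, 0, ...]) = [-3, -3.6631+2.4899i, 1.3090+5.2043i, 4.1631-0.2245i, 0.1910-2.0409i, -1, 0.1910+2.0409i, 4.1631+0.2245i, 1.3090-5.2043i, -3.6631-2.4899i]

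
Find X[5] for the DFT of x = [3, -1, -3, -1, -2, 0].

X[5] = Σ(n=0 to 5) x[n] · ω_6^(5n) where ω_6 = e^(-2πi/6)
= (3)·ω_6^0 + (-1)·ω_6^5 + (-3)·ω_6^10 + (-1)·ω_6^15 + (-2)·ω_6^20 + (0)·ω_6^25

X[5] = 6.0000-1.7321i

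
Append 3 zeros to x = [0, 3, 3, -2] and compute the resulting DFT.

Original 4-point DFT: [4, -3-5i, 2, -3+5i]
Zero-padded 7-point DFT provides frequency interpolation.

DFT_7([x, 0, ...]) = [4, 3.0048-4.4025i, -4.6174-3.1868i, -0.3874+2.9937i, -0.3874-2.9937i, -4.6174+3.1868i, 3.0048+4.4025i]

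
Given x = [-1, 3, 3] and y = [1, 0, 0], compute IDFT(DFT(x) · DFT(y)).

(x ⊛ y)[n] = Σ(m=0 to 2) x[m] · y[(n-m) mod 3]

Computing each output sample:
(x ⊛ y)[0] = -1
(x ⊛ y)[1] = 3
(x ⊛ y)[2] = 3

x ⊛ y = [-1, 3, 3]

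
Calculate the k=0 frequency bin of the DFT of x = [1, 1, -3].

X[0] = Σ(n=0 to 2) x[n] · ω_3^0 = Σ x[n]
= (1) + (1) + (-3)

X[0] = -1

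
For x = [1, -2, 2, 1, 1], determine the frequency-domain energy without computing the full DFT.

Parseval: Σ|x[n]|² = (1/N)Σ|X[k]|², so Σ|X[k]|² = N·Σ|x[n]|² = 5·11.0000

Σ|X[k]|² = N·Σ|x[n]|² = 5·11.0000 = 55.0000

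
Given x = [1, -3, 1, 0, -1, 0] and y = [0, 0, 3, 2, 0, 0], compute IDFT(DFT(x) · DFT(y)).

(x ⊛ y)[n] = Σ(m=0 to 5) x[m] · y[(n-m) mod 6]

Computing each output sample:
(x ⊛ y)[0] = -3
(x ⊛ y)[1] = -2
(x ⊛ y)[2] = 3
(x ⊛ y)[3] = -7
(x ⊛ y)[4] = -3
(x ⊛ y)[5] = 2

x ⊛ y = [-3, -2, 3, -7, -3, 2]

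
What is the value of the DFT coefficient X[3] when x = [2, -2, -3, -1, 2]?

X[3] = Σ(n=0 to 4) x[n] · ω_5^(3n) where ω_5 = e^(-2πi/5)
= (2)·ω_5^0 + (-2)·ω_5^3 + (-3)·ω_5^6 + (-1)·ω_5^9 + (2)·ω_5^12

X[3] = 0.7639-0.4490i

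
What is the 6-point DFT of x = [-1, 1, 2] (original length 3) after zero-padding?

Original 3-point DFT: [2, -2.5000+0.8660i, -2.5000-0.8660i]
Zero-padded 6-point DFT provides frequency interpolation.

DFT_6([x, 0, ...]) = [2, -1.5000-2.5981i, -2.5000+0.8660i, 0, -2.5000-0.8660i, -1.5000+2.5981i]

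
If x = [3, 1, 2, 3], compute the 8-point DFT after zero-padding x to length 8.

Original 4-point DFT: [9, 1+2i, 1, 1-2i]
Zero-padded 8-point DFT provides frequency interpolation.

DFT_8([x, 0, ...]) = [9, 1.5858-4.8284i, 1+2i, 4.4142-0.8284i, 1, 4.4142+0.8284i, 1-2i, 1.5858+4.8284i]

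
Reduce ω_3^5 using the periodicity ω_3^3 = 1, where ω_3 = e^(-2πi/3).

Since ω_3^3 = 1, powers reduce modulo 3.
5 mod 3 = 2
So ω_3^5 = ω_3^2 = e^(-2πi·2/3)

ω_3^5 = ω_3^2 = -0.5000+0.8660i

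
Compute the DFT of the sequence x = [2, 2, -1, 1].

X[k] = Σ(n=0 to 3) x[n] · ω_4^(nk)
where ω_4 = e^(-2πi/4)

Computing each X[k]:
X[0] = 4
X[1] = 3-1i
X[2] = -2
X[3] = 3+1i

X = [4, 3-1i, -2, 3+1i]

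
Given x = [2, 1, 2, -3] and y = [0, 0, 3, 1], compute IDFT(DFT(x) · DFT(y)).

(x ⊛ y)[n] = Σ(m=0 to 3) x[m] · y[(n-m) mod 4]

Computing each output sample:
(x ⊛ y)[0] = 7
(x ⊛ y)[1] = -7
(x ⊛ y)[2] = 3
(x ⊛ y)[3] = 5

x ⊛ y = [7, -7, 3, 5]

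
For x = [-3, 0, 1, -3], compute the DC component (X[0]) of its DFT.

X[0] = Σ(n=0 to 3) x[n] · ω_4^0 = Σ x[n]
= (-3) + (0) + (1) + (-3)

X[0] = -5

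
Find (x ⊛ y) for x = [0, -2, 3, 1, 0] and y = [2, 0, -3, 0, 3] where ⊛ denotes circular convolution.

(x ⊛ y)[n] = Σ(m=0 to 4) x[m] · y[(n-m) mod 5]

Computing each output sample:
(x ⊛ y)[0] = -9
(x ⊛ y)[1] = 5
(x ⊛ y)[2] = 9
(x ⊛ y)[3] = 8
(x ⊛ y)[4] = -9

x ⊛ y = [-9, 5, 9, 8, -9]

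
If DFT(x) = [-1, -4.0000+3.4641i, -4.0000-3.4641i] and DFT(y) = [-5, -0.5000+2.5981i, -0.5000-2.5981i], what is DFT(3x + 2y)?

By linearity: DFT(3x + 2y) = 3·DFT(x) + 2·DFT(y)
= 3·[-1, -4.0000+3.4641i, -4.0000-3.4641i] + 2·[-5, -0.5000+2.5981i, -0.5000-2.5981i]

Computing element-wise:
Z[0] = 3·(-1) + 2·(-5) = -13
Z[1] = 3·(-4.0000+3.4641i) + 2·(-0.5000+2.5981i) = -13.0000+15.5885i
Z[2] = 3·(-4.0000-3.4641i) + 2·(-0.5000-2.5981i) = -13.0000-15.5885i

DFT(3x + 2y) = 3·X + 2·Y = [-13, -13.0000+15.5885i, -13.0000-15.5885i]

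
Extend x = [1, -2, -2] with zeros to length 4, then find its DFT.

Original 3-point DFT: [-3, 3, 3]
Zero-padded 4-point DFT provides frequency interpolation.

DFT_4([x, 0, ...]) = [-3, 3+2i, 1, 3-2i]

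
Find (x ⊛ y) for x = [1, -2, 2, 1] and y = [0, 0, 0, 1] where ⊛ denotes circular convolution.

(x ⊛ y)[n] = Σ(m=0 to 3) x[m] · y[(n-m) mod 4]

Computing each output sample:
(x ⊛ y)[0] = -2
(x ⊛ y)[1] = 2
(x ⊛ y)[2] = 1
(x ⊛ y)[3] = 1

x ⊛ y = [-2, 2, 1, 1]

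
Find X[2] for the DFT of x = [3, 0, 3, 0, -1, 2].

X[2] = Σ(n=0 to 5) x[n] · ω_6^(2n) where ω_6 = e^(-2πi/6)
= (3)·ω_6^0 + (0)·ω_6^2 + (3)·ω_6^4 + (0)·ω_6^6 + (-1)·ω_6^8 + (2)·ω_6^10

X[2] = 1.0000+5.1962i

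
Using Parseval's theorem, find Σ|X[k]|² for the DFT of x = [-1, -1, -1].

Parseval: Σ|x[n]|² = (1/N)Σ|X[k]|², so Σ|X[k]|² = N·Σ|x[n]|² = 3·3.0000

Σ|X[k]|² = N·Σ|x[n]|² = 3·3.0000 = 9.0000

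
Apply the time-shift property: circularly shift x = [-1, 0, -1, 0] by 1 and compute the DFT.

Time shift by 1: X_shifted[k] = ω_4^(1k) · X[k]
Shifted x = [0, -1, 0, -1]

DFT(x[n-1]) = [-2, 0, 2, 0]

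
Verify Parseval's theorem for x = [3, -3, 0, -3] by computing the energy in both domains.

Time domain:
Σ|x[n]|² = |3|² + |-3|² + |0|² + |-3|² = 27.0000

Frequency domain:
(1/4)Σ|X[k]|² = (1/4)(|-3|² + |3|² + |9|² + |3|²) = (1/4)·108.0000 = 27.0000

Both sides agree, confirming Parseval's theorem.

Σ|x[n]|² = (1/N)Σ|X[k]|² = 27.0000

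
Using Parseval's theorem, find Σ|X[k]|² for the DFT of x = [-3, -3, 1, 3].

Parseval: Σ|x[n]|² = (1/N)Σ|X[k]|², so Σ|X[k]|² = N·Σ|x[n]|² = 4·28.0000

Σ|X[k]|² = N·Σ|x[n]|² = 4·28.0000 = 112.0000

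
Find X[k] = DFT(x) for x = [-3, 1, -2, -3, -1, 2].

X[k] = Σ(n=0 to 5) x[n] · ω_6^(nk)
where ω_6 = e^(-2πi/6)

Computing each X[k]:
X[0] = -6
X[1] = 3.0000+1.7321i
X[2] = -6
X[3] = -6
X[4] = -6
X[5] = 3.0000-1.7321i

X = [-6, 3.0000+1.7321i, -6, -6, -6, 3.0000-1.7321i]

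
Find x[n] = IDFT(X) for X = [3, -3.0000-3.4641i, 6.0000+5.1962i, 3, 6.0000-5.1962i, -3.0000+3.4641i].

x[n] = (1/6) Σ(k=0 to 5) X[k] · e^(2πikn/6)

Computing each x[n]:
x[0] = 2
x[1] = -2
x[2] = 3
x[3] = 3
x[4] = -2
x[5] = -1

x = [2, -2, 3, 3, -2, -1]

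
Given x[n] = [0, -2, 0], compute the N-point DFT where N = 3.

X[k] = Σ(n=0 to 2) x[n] · ω_3^(nk)
where ω_3 = e^(-2πi/3)

Computing each X[k]:
X[0] = -2
X[1] = 1.0000+1.7321i
X[2] = 1.0000-1.7321i

X = [-2, 1.0000+1.7321i, 1.0000-1.7321i]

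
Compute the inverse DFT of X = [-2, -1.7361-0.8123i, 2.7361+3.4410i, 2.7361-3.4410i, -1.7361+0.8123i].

x[n] = (1/5) Σ(k=0 to 4) X[k] · e^(2πikn/5)

Computing each x[n]:
x[0] = 0
x[1] = -2
x[2] = 2
x[3] = -1
x[4] = -1

x = [0, -2, 2, -1, -1]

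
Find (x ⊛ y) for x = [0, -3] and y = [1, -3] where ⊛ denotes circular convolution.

(x ⊛ y)[n] = Σ(m=0 to 1) x[m] · y[(n-m) mod 2]

Computing each output sample:
(x ⊛ y)[0] = 9
(x ⊛ y)[1] = -3

x ⊛ y = [9, -3]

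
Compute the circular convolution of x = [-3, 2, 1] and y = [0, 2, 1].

(x ⊛ y)[n] = Σ(m=0 to 2) x[m] · y[(n-m) mod 3]

Computing each output sample:
(x ⊛ y)[0] = 4
(x ⊛ y)[1] = -5
(x ⊛ y)[2] = 1

x ⊛ y = [4, -5, 1]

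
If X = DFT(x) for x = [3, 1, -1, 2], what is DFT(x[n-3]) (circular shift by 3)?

Time shift by 3: X_shifted[k] = ω_4^(3k) · X[k]
Shifted x = [1, -1, 2, 3]

DFT(x[n-3]) = [5, -1+4i, 1, -1-4i]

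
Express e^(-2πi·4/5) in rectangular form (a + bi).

ω_5^4 = e^(-2πi·4/5)
= cos(-2π·4/5) + i·sin(-2π·4/5)
= cos(-8π/5) + i·sin(-8π/5)

ω_5^4 = cos(-8π/5) + i·sin(-8π/5) = 0.3090+0.9511i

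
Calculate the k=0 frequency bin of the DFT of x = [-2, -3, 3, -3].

X[0] = Σ(n=0 to 3) x[n] · ω_4^0 = Σ x[n]
= (-2) + (-3) + (3) + (-3)

X[0] = -5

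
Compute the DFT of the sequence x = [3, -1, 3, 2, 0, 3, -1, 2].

X[k] = Σ(n=0 to 7) x[n] · ω_8^(nk)
where ω_8 = e^(-2πi/8)

Computing each X[k]:
X[0] = 11
X[1] = 0.1716-1.1716i
X[2] = 1+2i
X[3] = 5.8284+6.8284i
X[4] = -1
X[5] = 5.8284-6.8284i
X[6] = 1-2i
X[7] = 0.1716+1.1716i

X = [11, 0.1716-1.1716i, 1+2i, 5.8284+6.8284i, -1, 5.8284-6.8284i, 1-2i, 0.1716+1.1716i]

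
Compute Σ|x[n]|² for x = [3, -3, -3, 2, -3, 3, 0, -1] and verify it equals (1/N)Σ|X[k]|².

Time domain:
Σ|x[n]|² = |3|² + |-3|² + |-3|² + |2|² + |-3|² + |3|² + |0|² + |-1|² = 50.0000

Frequency domain:
(1/8)Σ|X[k]|² = (1/8)(|-2|² + |-0.3640+5.1213i|² + |3+1i|² + |12.3640-0.8787i|² + |-4|² + |12.3640+0.8787i|² + |3-1i|² + |-0.3640-5.1213i|²) = (1/8)·400.0000 = 50.0000

Both sides agree, confirming Parseval's theorem.

Σ|x[n]|² = (1/N)Σ|X[k]|² = 50.0000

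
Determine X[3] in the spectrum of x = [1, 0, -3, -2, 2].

X[3] = Σ(n=0 to 4) x[n] · ω_5^(3n) where ω_5 = e^(-2πi/5)
= (1)·ω_5^0 + (0)·ω_5^3 + (-3)·ω_5^6 + (-2)·ω_5^9 + (2)·ω_5^12

X[3] = -2.1631-0.2245i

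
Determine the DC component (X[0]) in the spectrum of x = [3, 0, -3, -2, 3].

X[0] = Σ(n=0 to 4) x[n] · ω_5^0 = Σ x[n]
= (3) + (0) + (-3) + (-2) + (3)

X[0] = 1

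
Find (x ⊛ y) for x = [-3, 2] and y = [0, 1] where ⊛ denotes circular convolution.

(x ⊛ y)[n] = Σ(m=0 to 1) x[m] · y[(n-m) mod 2]

Computing each output sample:
(x ⊛ y)[0] = 2
(x ⊛ y)[1] = -3

x ⊛ y = [2, -3]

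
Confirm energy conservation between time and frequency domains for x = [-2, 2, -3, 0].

Time domain:
Σ|x[n]|² = |-2|² + |2|² + |-3|² + |0|² = 17.0000

Frequency domain:
(1/4)Σ|X[k]|² = (1/4)(|-3|² + |1-2i|² + |-7|² + |1+2i|²) = (1/4)·68.0000 = 17.0000

Both sides agree, confirming Parseval's theorem.

Σ|x[n]|² = (1/N)Σ|X[k]|² = 17.0000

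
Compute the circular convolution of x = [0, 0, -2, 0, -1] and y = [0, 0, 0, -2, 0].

(x ⊛ y)[n] = Σ(m=0 to 4) x[m] · y[(n-m) mod 5]

Computing each output sample:
(x ⊛ y)[0] = 4
(x ⊛ y)[1] = 0
(x ⊛ y)[2] = 2
(x ⊛ y)[3] = 0
(x ⊛ y)[4] = 0

x ⊛ y = [4, 0, 2, 0, 0]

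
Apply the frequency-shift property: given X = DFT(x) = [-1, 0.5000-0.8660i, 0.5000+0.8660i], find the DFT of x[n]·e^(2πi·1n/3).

Modulation property: DFT(ω_3^(-1n)·x[n]) = X[(k-1) mod 3], so circularly shift X by 1 positions.

X[k-1] = [0.5000+0.8660i, -1, 0.5000-0.8660i]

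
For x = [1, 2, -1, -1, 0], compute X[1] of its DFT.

X[1] = Σ(n=0 to 4) x[n] · ω_5^(1n) where ω_5 = e^(-2πi/5)
= (1)·ω_5^0 + (2)·ω_5^1 + (-1)·ω_5^2 + (-1)·ω_5^3 + (0)·ω_5^4

X[1] = 3.2361-1.9021i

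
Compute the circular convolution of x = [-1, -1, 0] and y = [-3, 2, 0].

(x ⊛ y)[n] = Σ(m=0 to 2) x[m] · y[(n-m) mod 3]

Computing each output sample:
(x ⊛ y)[0] = 3
(x ⊛ y)[1] = 1
(x ⊛ y)[2] = -2

x ⊛ y = [3, 1, -2]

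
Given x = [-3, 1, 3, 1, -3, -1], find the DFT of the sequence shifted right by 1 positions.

Time shift by 1: X_shifted[k] = ω_6^(1k) · X[k]
Shifted x = [-1, -3, 1, 3, 1, -3]

DFT(x[n-1]) = [-2, -8, 4, 4, 4, -8]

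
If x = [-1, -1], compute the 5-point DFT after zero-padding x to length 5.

Original 2-point DFT: [-2, 0]
Zero-padded 5-point DFT provides frequency interpolation.

DFT_5([x, 0, ...]) = [-2, -1.3090+0.9511i, -0.1910+0.5878i, -0.1910-0.5878i, -1.3090-0.9511i]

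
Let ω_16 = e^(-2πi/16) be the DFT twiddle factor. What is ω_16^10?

ω_16^10 = e^(-2πi·10/16)
= cos(-2π·10/16) + i·sin(-2π·10/16)
= cos(-20π/16) + i·sin(-20π/16)

ω_16^10 = cos(-20π/16) + i·sin(-20π/16) = -0.7071+0.7071i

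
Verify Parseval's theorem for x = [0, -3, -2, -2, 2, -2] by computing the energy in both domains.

Time domain:
Σ|x[n]|² = |0|² + |-3|² + |-2|² + |-2|² + |2|² + |-2|² = 25.0000

Frequency domain:
(1/6)Σ|X[k]|² = (1/6)(|-7|² + |-0.5000+4.3301i|² + |0.5000-2.5981i|² + |7|² + |0.5000+2.5981i|² + |-0.5000-4.3301i|²) = (1/6)·150.0000 = 25.0000

Both sides agree, confirming Parseval's theorem.

Σ|x[n]|² = (1/N)Σ|X[k]|² = 25.0000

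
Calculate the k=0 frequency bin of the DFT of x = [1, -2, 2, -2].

X[0] = Σ(n=0 to 3) x[n] · ω_4^0 = Σ x[n]
= (1) + (-2) + (2) + (-2)

X[0] = -1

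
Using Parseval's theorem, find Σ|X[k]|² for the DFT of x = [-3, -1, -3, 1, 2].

Parseval: Σ|x[n]|² = (1/N)Σ|X[k]|², so Σ|X[k]|² = N·Σ|x[n]|² = 5·24.0000

Σ|X[k]|² = N·Σ|x[n]|² = 5·24.0000 = 120.0000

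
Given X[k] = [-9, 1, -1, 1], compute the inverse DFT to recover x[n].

x[n] = (1/4) Σ(k=0 to 3) X[k] · e^(2πikn/4)

Computing each x[n]:
x[0] = -2
x[1] = -2
x[2] = -3
x[3] = -2

x = [-2, -2, -3, -2]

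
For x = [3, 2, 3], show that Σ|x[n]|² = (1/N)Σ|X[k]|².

Time domain:
Σ|x[n]|² = |3|² + |2|² + |3|² = 22.0000

Frequency domain:
(1/3)Σ|X[k]|² = (1/3)(|8|² + |0.5000+0.8660i|² + |0.5000-0.8660i|²) = (1/3)·66.0000 = 22.0000

Both sides agree, confirming Parseval's theorem.

Σ|x[n]|² = (1/N)Σ|X[k]|² = 22.0000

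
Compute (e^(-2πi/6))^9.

Since ω_6^6 = 1, powers reduce modulo 6.
9 mod 6 = 3
So ω_6^9 = ω_6^3 = e^(-2πi·3/6)

ω_6^9 = ω_6^3 = -1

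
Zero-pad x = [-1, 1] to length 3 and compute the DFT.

Original 2-point DFT: [0, -2]
Zero-padded 3-point DFT provides frequency interpolation.

DFT_3([x, 0, ...]) = [0, -1.5000-0.8660i, -1.5000+0.8660i]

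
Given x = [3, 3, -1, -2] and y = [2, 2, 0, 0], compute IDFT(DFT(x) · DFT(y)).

(x ⊛ y)[n] = Σ(m=0 to 3) x[m] · y[(n-m) mod 4]

Computing each output sample:
(x ⊛ y)[0] = 2
(x ⊛ y)[1] = 12
(x ⊛ y)[2] = 4
(x ⊛ y)[3] = -6

x ⊛ y = [2, 12, 4, -6]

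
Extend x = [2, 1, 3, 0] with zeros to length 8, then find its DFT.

Original 4-point DFT: [6, -1-1i, 4, -1+1i]
Zero-padded 8-point DFT provides frequency interpolation.

DFT_8([x, 0, ...]) = [6, 2.7071-3.7071i, -1-1i, 1.2929+2.2929i, 4, 1.2929-2.2929i, -1+1i, 2.7071+3.7071i]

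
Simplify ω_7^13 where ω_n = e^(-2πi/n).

Since ω_7^7 = 1, powers reduce modulo 7.
13 mod 7 = 6
So ω_7^13 = ω_7^6 = e^(-2πi·6/7)

ω_7^13 = ω_7^6 = 0.6235+0.7818i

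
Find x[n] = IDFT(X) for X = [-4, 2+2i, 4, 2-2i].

x[n] = (1/4) Σ(k=0 to 3) X[k] · e^(2πikn/4)

Computing each x[n]:
x[0] = 1
x[1] = -3
x[2] = -1
x[3] = -1

x = [1, -3, -1, -1]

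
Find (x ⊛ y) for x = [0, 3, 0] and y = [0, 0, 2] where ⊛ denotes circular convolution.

(x ⊛ y)[n] = Σ(m=0 to 2) x[m] · y[(n-m) mod 3]

Computing each output sample:
(x ⊛ y)[0] = 6
(x ⊛ y)[1] = 0
(x ⊛ y)[2] = 0

x ⊛ y = [6, 0, 0]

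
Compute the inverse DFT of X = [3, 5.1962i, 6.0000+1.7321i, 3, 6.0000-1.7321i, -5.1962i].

x[n] = (1/6) Σ(k=0 to 5) X[k] · e^(2πikn/6)

Computing each x[n]:
x[0] = 3
x[1] = -3
x[2] = -1
x[3] = 2
x[4] = 1
x[5] = 1

x = [3, -3, -1, 2, 1, 1]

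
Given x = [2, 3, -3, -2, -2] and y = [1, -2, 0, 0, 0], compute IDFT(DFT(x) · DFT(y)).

(x ⊛ y)[n] = Σ(m=0 to 4) x[m] · y[(n-m) mod 5]

Computing each output sample:
(x ⊛ y)[0] = 6
(x ⊛ y)[1] = -1
(x ⊛ y)[2] = -9
(x ⊛ y)[3] = 4
(x ⊛ y)[4] = 2

x ⊛ y = [6, -1, -9, 4, 2]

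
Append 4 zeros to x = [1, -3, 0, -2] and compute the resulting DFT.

Original 4-point DFT: [-4, 1+1i, 6, 1-1i]
Zero-padded 8-point DFT provides frequency interpolation.

DFT_8([x, 0, ...]) = [-4, 0.2929+3.5355i, 1+1i, 1.7071+3.5355i, 6, 1.7071-3.5355i, 1-1i, 0.2929-3.5355i]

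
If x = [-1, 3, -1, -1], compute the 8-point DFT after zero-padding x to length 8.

Original 4-point DFT: [0, -4i, -4, 4i]
Zero-padded 8-point DFT provides frequency interpolation.

DFT_8([x, 0, ...]) = [0, 1.8284-0.4142i, -4i, -3.8284-2.4142i, -4, -3.8284+2.4142i, 4i, 1.8284+0.4142i]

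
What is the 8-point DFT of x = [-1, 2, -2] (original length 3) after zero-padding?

Original 3-point DFT: [-1, -1.0000-3.4641i, -1.0000+3.4641i]
Zero-padded 8-point DFT provides frequency interpolation.

DFT_8([x, 0, ...]) = [-1, 0.4142+0.5858i, 1-2i, -2.4142-3.4142i, -5, -2.4142+3.4142i, 1+2i, 0.4142-0.5858i]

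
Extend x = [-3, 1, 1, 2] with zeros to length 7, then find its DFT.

Original 4-point DFT: [1, -4+1i, -5, -4-1i]
Zero-padded 7-point DFT provides frequency interpolation.

DFT_7([x, 0, ...]) = [1, -4.4010-2.6245i, -2.8765+1.0226i, -3.7225-1.6019i, -3.7225+1.6019i, -2.8765-1.0226i, -4.4010+2.6245i]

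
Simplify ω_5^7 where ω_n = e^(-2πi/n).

Since ω_5^5 = 1, powers reduce modulo 5.
7 mod 5 = 2
So ω_5^7 = ω_5^2 = e^(-2πi·2/5)

ω_5^7 = ω_5^2 = -0.8090-0.5878i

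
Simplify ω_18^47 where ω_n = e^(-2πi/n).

Since ω_18^18 = 1, powers reduce modulo 18.
47 mod 18 = 11
So ω_18^47 = ω_18^11 = e^(-2πi·11/18)

ω_18^47 = ω_18^11 = -0.7660+0.6428i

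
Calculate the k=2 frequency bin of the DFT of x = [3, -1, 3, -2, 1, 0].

X[2] = Σ(n=0 to 5) x[n] · ω_6^(2n) where ω_6 = e^(-2πi/6)
= (3)·ω_6^0 + (-1)·ω_6^2 + (3)·ω_6^4 + (-2)·ω_6^6 + (1)·ω_6^8 + (0)·ω_6^10

X[2] = -0.5000+2.5981i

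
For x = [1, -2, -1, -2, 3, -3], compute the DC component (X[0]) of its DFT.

X[0] = Σ(n=0 to 5) x[n] · ω_6^0 = Σ x[n]
= (1) + (-2) + (-1) + (-2) + (3) + (-3)

X[0] = -4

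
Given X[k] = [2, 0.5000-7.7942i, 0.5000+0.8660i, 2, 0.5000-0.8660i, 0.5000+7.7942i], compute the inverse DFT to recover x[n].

x[n] = (1/6) Σ(k=0 to 5) X[k] · e^(2πikn/6)

Computing each x[n]:
x[0] = 1
x[1] = 2
x[2] = 3
x[3] = 0
x[4] = -2
x[5] = -2

x = [1, 2, 3, 0, -2, -2]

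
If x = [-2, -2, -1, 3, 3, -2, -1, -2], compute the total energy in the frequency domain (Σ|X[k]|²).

Parseval: Σ|x[n]|² = (1/N)Σ|X[k]|², so Σ|X[k]|² = N·Σ|x[n]|² = 8·36.0000

Σ|X[k]|² = N·Σ|x[n]|² = 8·36.0000 = 288.0000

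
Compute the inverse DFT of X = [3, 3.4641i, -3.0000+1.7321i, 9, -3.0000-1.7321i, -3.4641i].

x[n] = (1/6) Σ(k=0 to 5) X[k] · e^(2πikn/6)

Computing each x[n]:
x[0] = 1
x[1] = -2
x[2] = 2
x[3] = -2
x[4] = 3
x[5] = 1

x = [1, -2, 2, -2, 3, 1]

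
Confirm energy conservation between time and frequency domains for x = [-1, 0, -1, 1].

Time domain:
Σ|x[n]|² = |-1|² + |0|² + |-1|² + |1|² = 3.0000

Frequency domain:
(1/4)Σ|X[k]|² = (1/4)(|-1|² + |1i|² + |-3|² + |-1i|²) = (1/4)·12.0000 = 3.0000

Both sides agree, confirming Parseval's theorem.

Σ|x[n]|² = (1/N)Σ|X[k]|² = 3.0000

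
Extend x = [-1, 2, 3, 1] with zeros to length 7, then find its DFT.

Original 4-point DFT: [5, -4-1i, -1, -4+1i]
Zero-padded 7-point DFT provides frequency interpolation.

DFT_7([x, 0, ...]) = [5, -1.3216-4.9223i, -3.5245+0.1336i, -1.1540+0.5028i, -1.1540-0.5028i, -3.5245-0.1336i, -1.3216+4.9223i]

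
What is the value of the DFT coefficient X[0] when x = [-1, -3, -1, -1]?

X[0] = Σ(n=0 to 3) x[n] · ω_4^0 = Σ x[n]
= (-1) + (-3) + (-1) + (-1)

X[0] = -6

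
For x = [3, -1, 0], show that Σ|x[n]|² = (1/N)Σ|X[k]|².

Time domain:
Σ|x[n]|² = |3|² + |-1|² + |0|² = 10.0000

Frequency domain:
(1/3)Σ|X[k]|² = (1/3)(|2|² + |3.5000+0.8660i|² + |3.5000-0.8660i|²) = (1/3)·30.0000 = 10.0000

Both sides agree, confirming Parseval's theorem.

Σ|x[n]|² = (1/N)Σ|X[k]|² = 10.0000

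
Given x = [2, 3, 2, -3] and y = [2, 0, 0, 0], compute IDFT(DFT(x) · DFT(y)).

(x ⊛ y)[n] = Σ(m=0 to 3) x[m] · y[(n-m) mod 4]

Computing each output sample:
(x ⊛ y)[0] = 4
(x ⊛ y)[1] = 6
(x ⊛ y)[2] = 4
(x ⊛ y)[3] = -6

x ⊛ y = [4, 6, 4, -6]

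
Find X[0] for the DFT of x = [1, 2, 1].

X[0] = Σ(n=0 to 2) x[n] · ω_3^0 = Σ x[n]
= (1) + (2) + (1)

X[0] = 4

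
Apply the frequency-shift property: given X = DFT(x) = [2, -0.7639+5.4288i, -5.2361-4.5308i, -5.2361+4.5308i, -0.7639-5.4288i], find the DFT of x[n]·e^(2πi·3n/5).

Modulation property: DFT(ω_5^(-3n)·x[n]) = X[(k-3) mod 5], so circularly shift X by 3 positions.

X[k-3] = [-5.2361-4.5308i, -5.2361+4.5308i, -0.7639-5.4288i, 2, -0.7639+5.4288i]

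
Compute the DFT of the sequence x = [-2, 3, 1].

X[k] = Σ(n=0 to 2) x[n] · ω_3^(nk)
where ω_3 = e^(-2πi/3)

Computing each X[k]:
X[0] = 2
X[1] = -4.0000-1.7321i
X[2] = -4.0000+1.7321i

X = [2, -4.0000-1.7321i, -4.0000+1.7321i]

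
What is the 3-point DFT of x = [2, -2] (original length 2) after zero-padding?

Original 2-point DFT: [0, 4]
Zero-padded 3-point DFT provides frequency interpolation.

DFT_3([x, 0, ...]) = [0, 3.0000+1.7321i, 3.0000-1.7321i]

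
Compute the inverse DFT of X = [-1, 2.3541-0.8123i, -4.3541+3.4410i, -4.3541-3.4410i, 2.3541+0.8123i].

x[n] = (1/5) Σ(k=0 to 4) X[k] · e^(2πikn/5)

Computing each x[n]:
x[0] = -1
x[1] = 1
x[2] = 0
x[3] = -3
x[4] = 2

x = [-1, 1, 0, -3, 2]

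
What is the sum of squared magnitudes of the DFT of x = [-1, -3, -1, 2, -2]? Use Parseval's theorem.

Parseval: Σ|x[n]|² = (1/N)Σ|X[k]|², so Σ|X[k]|² = N·Σ|x[n]|² = 5·19.0000

Σ|X[k]|² = N·Σ|x[n]|² = 5·19.0000 = 95.0000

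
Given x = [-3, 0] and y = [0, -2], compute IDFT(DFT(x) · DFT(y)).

(x ⊛ y)[n] = Σ(m=0 to 1) x[m] · y[(n-m) mod 2]

Computing each output sample:
(x ⊛ y)[0] = 0
(x ⊛ y)[1] = 6

x ⊛ y = [0, 6]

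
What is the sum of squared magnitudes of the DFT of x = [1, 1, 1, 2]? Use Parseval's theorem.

Parseval: Σ|x[n]|² = (1/N)Σ|X[k]|², so Σ|X[k]|² = N·Σ|x[n]|² = 4·7.0000

Σ|X[k]|² = N·Σ|x[n]|² = 4·7.0000 = 28.0000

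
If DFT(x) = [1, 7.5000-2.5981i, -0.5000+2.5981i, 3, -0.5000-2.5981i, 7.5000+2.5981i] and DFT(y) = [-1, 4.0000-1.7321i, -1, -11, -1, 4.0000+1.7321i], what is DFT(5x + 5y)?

By linearity: DFT(5x + 5y) = 5·DFT(x) + 5·DFT(y)
= 5·[1, 7.5000-2.5981i, -0.5000+2.5981i, 3, -0.5000-2.5981i, 7.5000+2.5981i] + 5·[-1, 4.0000-1.7321i, -1, -11, -1, 4.0000+1.7321i]

Computing element-wise:
Z[0] = 5·(1) + 5·(-1) = 0
Z[1] = 5·(7.5000-2.5981i) + 5·(4.0000-1.7321i) = 57.5000-21.6510i
Z[2] = 5·(-0.5000+2.5981i) + 5·(-1) = -7.5000+12.9905i
Z[3] = 5·(3) + 5·(-11) = -40
Z[4] = 5·(-0.5000-2.5981i) + 5·(-1) = -7.5000-12.9905i
Z[5] = 5·(7.5000+2.5981i) + 5·(4.0000+1.7321i) = 57.5000+21.6510i

DFT(5x + 5y) = 5·X + 5·Y = [0, 57.5000-21.6510i, -7.5000+12.9905i, -40, -7.5000-12.9905i, 57.5000+21.6510i]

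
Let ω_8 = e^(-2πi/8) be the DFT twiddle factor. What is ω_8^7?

ω_8^7 = e^(-2πi·7/8)
= cos(-2π·7/8) + i·sin(-2π·7/8)
= cos(-14π/8) + i·sin(-14π/8)

ω_8^7 = cos(-14π/8) + i·sin(-14π/8) = 0.7071+0.7071i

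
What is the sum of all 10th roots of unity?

Sum of all nth roots of unity equals 0 for n > 1 (geometric series with r ≠ 1).

0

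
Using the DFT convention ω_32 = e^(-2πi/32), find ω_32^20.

ω_32^20 = e^(-2πi·20/32)
= cos(-2π·20/32) + i·sin(-2π·20/32)
= cos(-40π/32) + i·sin(-40π/32)

ω_32^20 = cos(-40π/32) + i·sin(-40π/32) = -0.7071+0.7071i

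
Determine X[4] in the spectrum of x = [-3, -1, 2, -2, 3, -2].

X[4] = Σ(n=0 to 5) x[n] · ω_6^(4n) where ω_6 = e^(-2πi/6)
= (-3)·ω_6^0 + (-1)·ω_6^4 + (2)·ω_6^8 + (-2)·ω_6^12 + (3)·ω_6^16 + (-2)·ω_6^20

X[4] = -6.0000+1.7321i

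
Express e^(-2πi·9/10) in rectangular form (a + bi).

ω_10^9 = e^(-2πi·9/10)
= cos(-2π·9/10) + i·sin(-2π·9/10)
= cos(-18π/10) + i·sin(-18π/10)

ω_10^9 = cos(-18π/10) + i·sin(-18π/10) = 0.8090+0.5878i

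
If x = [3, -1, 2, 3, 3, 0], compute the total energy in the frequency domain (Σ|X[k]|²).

Parseval: Σ|x[n]|² = (1/N)Σ|X[k]|², so Σ|X[k]|² = N·Σ|x[n]|² = 6·32.0000

Σ|X[k]|² = N·Σ|x[n]|² = 6·32.0000 = 192.0000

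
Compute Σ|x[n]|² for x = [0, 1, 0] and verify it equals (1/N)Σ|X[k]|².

Time domain:
Σ|x[n]|² = |0|² + |1|² + |0|² = 1.0000

Frequency domain:
(1/3)Σ|X[k]|² = (1/3)(|1|² + |-0.5000-0.8660i|² + |-0.5000+0.8660i|²) = (1/3)·3.0000 = 1.0000

Both sides agree, confirming Parseval's theorem.

Σ|x[n]|² = (1/N)Σ|X[k]|² = 1.0000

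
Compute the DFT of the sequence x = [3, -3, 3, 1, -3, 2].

X[k] = Σ(n=0 to 5) x[n] · ω_6^(nk)
where ω_6 = e^(-2πi/6)

Computing each X[k]:
X[0] = 3
X[1] = 1.5000-0.8660i
X[2] = 4.5000+9.5263i
X[3] = 3
X[4] = 4.5000-9.5263i
X[5] = 1.5000+0.8660i

X = [3, 1.5000-0.8660i, 4.5000+9.5263i, 3, 4.5000-9.5263i, 1.5000+0.8660i]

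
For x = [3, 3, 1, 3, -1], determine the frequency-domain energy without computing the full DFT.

Parseval: Σ|x[n]|² = (1/N)Σ|X[k]|², so Σ|X[k]|² = N·Σ|x[n]|² = 5·29.0000

Σ|X[k]|² = N·Σ|x[n]|² = 5·29.0000 = 145.0000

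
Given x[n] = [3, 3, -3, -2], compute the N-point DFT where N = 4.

X[k] = Σ(n=0 to 3) x[n] · ω_4^(nk)
where ω_4 = e^(-2πi/4)

Computing each X[k]:
X[0] = 1
X[1] = 6-5i
X[2] = -1
X[3] = 6+5i

X = [1, 6-5i, -1, 6+5i]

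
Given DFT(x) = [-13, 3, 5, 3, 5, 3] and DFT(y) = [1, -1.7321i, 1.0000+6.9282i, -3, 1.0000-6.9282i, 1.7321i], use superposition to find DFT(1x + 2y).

By linearity: DFT(1x + 2y) = 1·DFT(x) + 2·DFT(y)
= 1·[-13, 3, 5, 3, 5, 3] + 2·[1, -1.7321i, 1.0000+6.9282i, -3, 1.0000-6.9282i, 1.7321i]

Computing element-wise:
Z[0] = 1·(-13) + 2·(1) = -11
Z[1] = 1·(3) + 2·(-1.7321i) = 3.0000-3.4642i
Z[2] = 1·(5) + 2·(1.0000+6.9282i) = 7.0000+13.8564i
Z[3] = 1·(3) + 2·(-3) = -3
Z[4] = 1·(5) + 2·(1.0000-6.9282i) = 7.0000-13.8564i
Z[5] = 1·(3) + 2·(1.7321i) = 3.0000+3.4642i

DFT(1x + 2y) = 1·X + 2·Y = [-11, 3.0000-3.4642i, 7.0000+13.8564i, -3, 7.0000-13.8564i, 3.0000+3.4642i]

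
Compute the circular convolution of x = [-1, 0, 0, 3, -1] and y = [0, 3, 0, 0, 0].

(x ⊛ y)[n] = Σ(m=0 to 4) x[m] · y[(n-m) mod 5]

Computing each output sample:
(x ⊛ y)[0] = -3
(x ⊛ y)[1] = -3
(x ⊛ y)[2] = 0
(x ⊛ y)[3] = 0
(x ⊛ y)[4] = 9

x ⊛ y = [-3, -3, 0, 0, 9]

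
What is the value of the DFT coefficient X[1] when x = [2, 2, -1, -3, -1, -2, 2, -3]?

X[1] = Σ(n=0 to 7) x[n] · ω_8^(1n) where ω_8 = e^(-2πi/8)
= (2)·ω_8^0 + (2)·ω_8^1 + (-1)·ω_8^2 + (-3)·ω_8^3 + (-1)·ω_8^4 + (-2)·ω_8^5 + (2)·ω_8^6 + (-3)·ω_8^7

X[1] = 5.8284+0.1716i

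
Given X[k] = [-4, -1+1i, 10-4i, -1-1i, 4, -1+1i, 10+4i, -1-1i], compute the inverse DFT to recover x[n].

x[n] = (1/8) Σ(k=0 to 7) X[k] · e^(2πikn/8)

Computing each x[n]:
x[0] = 2
x[1] = 0
x[2] = -3
x[3] = -2
x[4] = 3
x[5] = 0
x[6] = -2
x[7] = -2

x = [2, 0, -3, -2, 3, 0, -2, -2]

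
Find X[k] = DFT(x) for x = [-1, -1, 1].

X[k] = Σ(n=0 to 2) x[n] · ω_3^(nk)
where ω_3 = e^(-2πi/3)

Computing each X[k]:
X[0] = -1
X[1] = -1.0000+1.7321i
X[2] = -1.0000-1.7321i

X = [-1, -1.0000+1.7321i, -1.0000-1.7321i]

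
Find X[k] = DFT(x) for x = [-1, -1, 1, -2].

X[k] = Σ(n=0 to 3) x[n] · ω_4^(nk)
where ω_4 = e^(-2πi/4)

Computing each X[k]:
X[0] = -3
X[1] = -2-1i
X[2] = 3
X[3] = -2+1i

X = [-3, -2-1i, 3, -2+1i]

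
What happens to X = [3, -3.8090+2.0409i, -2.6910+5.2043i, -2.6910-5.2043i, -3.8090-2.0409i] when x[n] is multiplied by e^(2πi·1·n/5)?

Modulation property: DFT(ω_5^(-1n)·x[n]) = X[(k-1) mod 5], so circularly shift X by 1 positions.

X[k-1] = [-3.8090-2.0409i, 3, -3.8090+2.0409i, -2.6910+5.2043i, -2.6910-5.2043i]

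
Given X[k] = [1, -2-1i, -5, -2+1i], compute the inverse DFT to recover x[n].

x[n] = (1/4) Σ(k=0 to 3) X[k] · e^(2πikn/4)

Computing each x[n]:
x[0] = -2
x[1] = 2
x[2] = 0
x[3] = 1

x = [-2, 2, 0, 1]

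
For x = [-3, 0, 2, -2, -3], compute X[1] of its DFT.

X[1] = Σ(n=0 to 4) x[n] · ω_5^(1n) where ω_5 = e^(-2πi/5)
= (-3)·ω_5^0 + (0)·ω_5^1 + (2)·ω_5^2 + (-2)·ω_5^3 + (-3)·ω_5^4

X[1] = -3.9271-5.2043i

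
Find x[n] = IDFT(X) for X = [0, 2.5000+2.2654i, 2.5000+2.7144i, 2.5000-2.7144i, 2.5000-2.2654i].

x[n] = (1/5) Σ(k=0 to 4) X[k] · e^(2πikn/5)

Computing each x[n]:
x[0] = 2
x[1] = -2
x[2] = 0
x[3] = -1
x[4] = 1

x = [2, -2, 0, -1, 1]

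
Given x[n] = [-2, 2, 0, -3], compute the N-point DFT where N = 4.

X[k] = Σ(n=0 to 3) x[n] · ω_4^(nk)
where ω_4 = e^(-2πi/4)

Computing each X[k]:
X[0] = -3
X[1] = -2-5i
X[2] = -1
X[3] = -2+5i

X = [-3, -2-5i, -1, -2+5i]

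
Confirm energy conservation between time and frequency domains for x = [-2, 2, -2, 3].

Time domain:
Σ|x[n]|² = |-2|² + |2|² + |-2|² + |3|² = 21.0000

Frequency domain:
(1/4)Σ|X[k]|² = (1/4)(|1|² + |1i|² + |-9|² + |-1i|²) = (1/4)·84.0000 = 21.0000

Both sides agree, confirming Parseval's theorem.

Σ|x[n]|² = (1/N)Σ|X[k]|² = 21.0000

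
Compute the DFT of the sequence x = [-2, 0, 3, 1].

X[k] = Σ(n=0 to 3) x[n] · ω_4^(nk)
where ω_4 = e^(-2πi/4)

Computing each X[k]:
X[0] = 2
X[1] = -5+1i
X[2] = 0
X[3] = -5-1i

X = [2, -5+1i, 0, -5-1i]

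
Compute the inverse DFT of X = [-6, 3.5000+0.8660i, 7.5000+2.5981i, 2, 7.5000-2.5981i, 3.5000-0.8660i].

x[n] = (1/6) Σ(k=0 to 5) X[k] · e^(2πikn/6)

Computing each x[n]:
x[0] = 3
x[1] = -3
x[2] = -2
x[3] = 0
x[4] = -3
x[5] = -1

x = [3, -3, -2, 0, -3, -1]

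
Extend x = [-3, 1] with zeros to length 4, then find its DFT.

Original 2-point DFT: [-2, -4]
Zero-padded 4-point DFT provides frequency interpolation.

DFT_4([x, 0, ...]) = [-2, -3-1i, -4, -3+1i]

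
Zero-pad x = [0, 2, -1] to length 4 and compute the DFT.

Original 3-point DFT: [1, -0.5000-2.5981i, -0.5000+2.5981i]
Zero-padded 4-point DFT provides frequency interpolation.

DFT_4([x, 0, ...]) = [1, 1-2i, -3, 1+2i]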